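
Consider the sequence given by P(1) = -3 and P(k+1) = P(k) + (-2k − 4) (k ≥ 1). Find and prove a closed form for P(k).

Claim: P(k) = -k^2 − 3k + 1.

Base case: P(1) = -3, and -1^2 − 3·1 + 1 = -3.
Assume P(j) = -j^2 − 3j + 1.
Then P(j+1) = P(j) + (-2j − 4) = (-j^2 − 3j + 1) + (-2j − 4) = -j^2 − 5j − 3,
and -(j+1)^2 − 3·(j+1) + 1 = -j^2 − 5j − 3.
By induction, P(k) = -k^2 − 3k + 1 for all k ≥ 1.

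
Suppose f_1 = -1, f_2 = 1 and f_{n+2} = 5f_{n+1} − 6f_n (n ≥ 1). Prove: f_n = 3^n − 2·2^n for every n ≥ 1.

Base cases: f_1 = -1 and 3^1 − 2·2^1 = -1; f_2 = 1 and 3^2 − 2·2^2 = 1.
Assume f_j = 3^j − 2·2^j for all 1 ≤ j ≤ r, where r ≥ 2.
Then f_{r+1} = 5f_r − 6f_{r−1} = 5·(3^r − 2·2^r) − 6·(3^{r−1} − 2·2^{r−1}) = (5·3 − 6)3^{r−1} − 2·(5·2 − 6)2^{r−1} = 9·3^{r−1} − 8·2^{r−1} = 3^{r+1} − 2·2^{r+1}.
This completes the inductive step, so f_n = 3^n − 2·2^n for all n ≥ 1.

f_n = 3^n − 2·2^n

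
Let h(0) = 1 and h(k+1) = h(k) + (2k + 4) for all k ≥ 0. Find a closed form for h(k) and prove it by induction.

Claim: h(k) = k^2 + 3k + 1.

Base case: h(0) = 1, and 0^2 + 3·0 + 1 = 1.
Assume h(j) = j^2 + 3j + 1.
Then h(j+1) = h(j) + (2j + 4) = (j^2 + 3j + 1) + (2j + 4) = j^2 + 5j + 5,
and (j+1)^2 + 3·(j+1) + 1 = j^2 + 5j + 5.
By induction, h(k) = k^2 + 3k + 1 for all k ≥ 0.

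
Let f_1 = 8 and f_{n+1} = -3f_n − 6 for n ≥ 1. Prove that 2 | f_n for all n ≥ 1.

Base case: f_1 = 8 = 2·4, so 2 | f_1.
Assume 2 | f_k, so f_k = 2t for some integer t.
Then f_{k+1} = -3f_k − 6 = -3·(2t) − 6 = 2(-3t − 3), so 2 | f_{k+1}.
This completes the inductive step, so 2 | f_n for all n ≥ 1.

2 | f_n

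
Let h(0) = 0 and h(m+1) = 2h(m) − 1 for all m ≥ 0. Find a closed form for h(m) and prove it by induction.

Claim: h(m) = -2^m + 1.

Base case: h(0) = 0, and -2^0 + 1 = -1 + 1 = 0.
Assume h(j) = -2^j + 1 for some j ≥ 0.
Then h(j+1) = 2h(j) − 1 = 2·(-2^j + 1) − 1 = -2^{j+1} + 2 − 1 = -2^{j+1} + 1.
By induction, h(m) = -2^m + 1 for all m ≥ 0.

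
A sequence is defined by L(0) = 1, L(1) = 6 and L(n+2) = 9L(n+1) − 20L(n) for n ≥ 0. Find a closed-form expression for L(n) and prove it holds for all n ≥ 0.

Claim: L(n) = -4^n + 2·5^n.

Base cases: L(0) = 1 and -4^0 + 2·5^0 = 1; L(1) = 6 and -4^1 + 2·5^1 = 6.
Assume L(i) = -4^i + 2·5^i for all 0 ≤ i ≤ j, where j ≥ 1.
Then L(j+1) = 9L(j) − 20L(j−1) = 9·(-4^j + 2·5^j) − 20·(-4^{j−1} + 2·5^{j−1}) = -(9·4 − 20)4^{j−1} + 2·(9·5 − 20)5^{j−1} = -16·4^{j−1} + 50·5^{j−1} = -4^{j+1} + 2·5^{j+1}.
By strong induction, L(n) = -4^n + 2·5^n for all n ≥ 0.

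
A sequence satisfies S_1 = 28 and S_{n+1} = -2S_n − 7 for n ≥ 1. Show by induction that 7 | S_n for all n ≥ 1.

Base case: S_1 = 28 = 7·4, so 7 | S_1.
Assume 7 | S_m, so S_m = 7t for some integer t.
Then S_{m+1} = -2S_m − 7 = -2·(7t) − 7 = 7(-2t − 1), so 7 | S_{m+1}.
By induction, 7 | S_n for all n ≥ 1.

7 | S_n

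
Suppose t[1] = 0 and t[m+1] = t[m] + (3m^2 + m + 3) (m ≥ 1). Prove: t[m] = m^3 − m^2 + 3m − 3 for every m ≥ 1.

Base case: t[1] = 0, and 1^3 − 1^2 + 3·1 − 3 = 0.
Assume t[k] = k^3 − k^2 + 3k − 3.
Then t[k+1] = t[k] + (3k^2 + k + 3) = (k^3 − k^2 + 3k − 3) + (3k^2 + k + 3) = k^3 + 2k^2 + 4k,
and (k+1)^3 − (k+1)^2 + 3·(k+1) − 3 = k^3 + 2k^2 + 4k.
By induction, t[m] = m^3 − m^2 + 3m − 3 for all m ≥ 1.

t[m] = m^3 − m^2 + 3m − 3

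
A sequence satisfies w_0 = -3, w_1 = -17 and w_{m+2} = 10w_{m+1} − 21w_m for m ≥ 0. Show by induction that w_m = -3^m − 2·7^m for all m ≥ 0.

Base cases: w_0 = -3 and -3^0 − 2·7^0 = -3; w_1 = -17 and -3^1 − 2·7^1 = -17.
Assume w_j = -3^j − 2·7^j for all 0 ≤ j ≤ k, where k ≥ 1.
Then w_{k+1} = 10w_k − 21w_{k−1} = 10·(-3^k − 2·7^k) − 21·(-3^{k−1} − 2·7^{k−1}) = -(10·3 − 21)3^{k−1} − 2·(10·7 − 21)7^{k−1} = -9·3^{k−1} − 98·7^{k−1} = -3^{k+1} − 2·7^{k+1}.
So the formula holds for k+1, and by strong induction w_m = -3^m − 2·7^m for all m ≥ 0.

w_m = -3^m − 2·7^m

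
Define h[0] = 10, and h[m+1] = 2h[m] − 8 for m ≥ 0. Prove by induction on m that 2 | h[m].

Base case: h[0] = 10 = 2·5, so 2 | h[0].
Assume 2 | h[j], so h[j] = 2t for some integer t.
Then h[j+1] = 2h[j] − 8 = 2·(2t) − 8 = 2(2t − 4), so 2 | h[j+1].
So the property holds for j+1, and by induction 2 | h[m] for all m ≥ 0.

2 | h[m]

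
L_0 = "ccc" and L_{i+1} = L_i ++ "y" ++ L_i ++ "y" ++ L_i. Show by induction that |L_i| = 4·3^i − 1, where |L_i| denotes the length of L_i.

Base case: |L_0| = 3, and 4·3^0 − 1 = 3.
Assume |L_m| = 4·3^m − 1.
Then |L_{m+1}| = 3|L_m| + 2 = 3(4·3^m − 1) + 2 = 4·3^{m+1} − 3 + 2 = 4·3^{m+1} − 1.
This completes the inductive step, so |L_i| = 4·3^i − 1 for all i ≥ 0.

|L_i| = 4·3^i − 1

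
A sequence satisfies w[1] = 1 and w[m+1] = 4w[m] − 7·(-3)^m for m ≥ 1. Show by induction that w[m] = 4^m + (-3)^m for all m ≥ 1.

Base case: w[1] = 1, and 4^1 + (-3)^1 = 4 − 3 = 1.
Assume w[k] = 4^k + (-3)^k for some k ≥ 1.
Then w[k+1] = 4w[k] − 7·(-3)^k = 4·(4^k + (-3)^k) − 7·(-3)^k = 4^{k+1} + 4·(-3)^k − 7·(-3)^k = 4^{k+1} − 3·(-3)^k = 4^{k+1} + (-3)^{k+1}.
By induction, w[m] = 4^m + (-3)^m for all m ≥ 1.

w[m] = 4^m + (-3)^m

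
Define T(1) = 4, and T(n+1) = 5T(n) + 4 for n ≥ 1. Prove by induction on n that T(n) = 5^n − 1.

Base case: T(1) = 4, and 5^1 − 1 = 5 − 1 = 4.
Assume T(j) = 5^j − 1 for some j ≥ 1.
Then T(j+1) = 5T(j) + 4 = 5·(5^j − 1) + 4 = 5^{j+1} − 5 + 4 = 5^{j+1} − 1.
This completes the inductive step, so T(n) = 5^n − 1 for all n ≥ 1.

T(n) = 5^n − 1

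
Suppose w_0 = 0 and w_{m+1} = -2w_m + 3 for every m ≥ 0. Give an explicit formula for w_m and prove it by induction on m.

Claim: w_m = -(-2)^m + 1.

Base case: w_0 = 0, and -(-2)^0 + 1 = -1 + 1 = 0.
Assume w_r = -(-2)^r + 1 for some r ≥ 0.
Then w_{r+1} = -2w_r + 3 = -2·(-(-2)^r + 1) + 3 = 2·(-2)^r − 2 + 3 = -(-2)^{r+1} + 1.
So the formula holds for r+1, and by induction w_m = -(-2)^m + 1 for all m ≥ 0.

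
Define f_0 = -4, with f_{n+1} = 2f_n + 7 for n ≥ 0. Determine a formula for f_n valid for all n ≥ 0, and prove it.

Claim: f_n = 3·2^n − 7.

Base case: f_0 = -4, and 3·2^0 − 7 = 3 − 7 = -4.
Assume f_m = 3·2^m − 7 for some m ≥ 0.
Then f_{m+1} = 2f_m + 7 = 2·(3·2^m − 7) + 7 = 6·2^m − 14 + 7 = 3·2^{m+1} − 7.
This completes the inductive step, so f_n = 3·2^n − 7 for all n ≥ 0.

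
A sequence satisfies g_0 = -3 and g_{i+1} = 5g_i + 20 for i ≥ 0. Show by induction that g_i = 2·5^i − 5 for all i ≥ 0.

Base case: g_0 = -3, and 2·5^0 − 5 = 2 − 5 = -3.
Assume g_k = 2·5^k − 5 for some k ≥ 0.
Then g_{k+1} = 5g_k + 20 = 5·(2·5^k − 5) + 20 = 10·5^k − 25 + 20 = 2·5^{k+1} − 5.
So the formula holds for k+1, and by induction g_i = 2·5^i − 5 for all i ≥ 0.

g_i = 2·5^i − 5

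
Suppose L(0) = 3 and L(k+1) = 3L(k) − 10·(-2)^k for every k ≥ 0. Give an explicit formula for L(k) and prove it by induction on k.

Claim: L(k) = 3^k + 2·(-2)^k.

Base case: L(0) = 3, and 3^0 + 2·(-2)^0 = 1 + 2 = 3.
Assume L(m) = 3^m + 2·(-2)^m for some m ≥ 0.
Then L(m+1) = 3L(m) − 10·(-2)^m = 3·(3^m + 2·(-2)^m) − 10·(-2)^m = 3^{m+1} + 6·(-2)^m − 10·(-2)^m = 3^{m+1} − 4·(-2)^m = 3^{m+1} + 2·(-2)^{m+1}.
Hence L(k) = 3^k + 2·(-2)^k for every k ≥ 0, by induction.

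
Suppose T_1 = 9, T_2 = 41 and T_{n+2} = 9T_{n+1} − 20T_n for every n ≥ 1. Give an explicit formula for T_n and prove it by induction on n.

Claim: T_n = 4^n + 5^n.

Base cases: T_1 = 9 and 4^1 + 5^1 = 9; T_2 = 41 and 4^2 + 5^2 = 41.
Assume T_j = 4^j + 5^j for all 1 ≤ j ≤ k, where k ≥ 2.
Then T_{k+1} = 9T_k − 20T_{k−1} = 9·(4^k + 5^k) − 20·(4^{k−1} + 5^{k−1}) = (9·4 − 20)4^{k−1} + (9·5 − 20)5^{k−1} = 16·4^{k−1} + 25·5^{k−1} = 4^{k+1} + 5^{k+1}.
Hence T_n = 4^n + 5^n for every n ≥ 1, by strong induction.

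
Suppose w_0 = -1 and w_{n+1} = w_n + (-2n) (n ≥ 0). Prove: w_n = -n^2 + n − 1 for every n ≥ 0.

Base case: w_0 = -1, and -0^2 + 0 − 1 = -1.
Assume w_r = -r^2 + r − 1.
Then w_{r+1} = w_r + (-2r) = (-r^2 + r − 1) + (-2r) = -r^2 − r − 1,
and -(r+1)^2 + (r+1) − 1 = -r^2 − r − 1.
Hence w_n = -n^2 + n − 1 for every n ≥ 0, by induction.

w_n = -n^2 + n − 1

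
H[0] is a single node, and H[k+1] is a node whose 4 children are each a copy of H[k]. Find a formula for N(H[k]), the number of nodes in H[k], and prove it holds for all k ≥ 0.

Claim: N(H[k]) = (4^{k+1} − 1)/3.

Base case: N(H[0]) = 1, and (4^{0+1} − 1)/3 = 1.
Assume N(H[m]) = (4^{m+1} − 1)/3.
Then N(H[m+1]) = 1 + 4N(H[m]) = 1 + 4·(4^{m+1} − 1)/3 = 1 + (4^{m+2} − 4)/3 = (3 + 4^{m+2} − 4)/3 = (4^{m+2} − 1)/3.
By induction, N(H[k]) = (4^{k+1} − 1)/3 for all k ≥ 0.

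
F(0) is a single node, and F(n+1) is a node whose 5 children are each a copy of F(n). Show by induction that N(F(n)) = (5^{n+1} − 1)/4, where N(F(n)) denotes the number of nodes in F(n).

Base case: N(F(0)) = 1, and (5^{0+1} − 1)/4 = 1.
Assume N(F(m)) = (5^{m+1} − 1)/4.
Then N(F(m+1)) = 1 + 5N(F(m)) = 1 + 5·(5^{m+1} − 1)/4 = 1 + (5^{m+2} − 5)/4 = (4 + 5^{m+2} − 5)/4 = (5^{m+2} − 1)/4.
Hence N(F(n)) = (5^{n+1} − 1)/4 for every n ≥ 0, by induction.

N(F(n)) = (5^{n+1} − 1)/4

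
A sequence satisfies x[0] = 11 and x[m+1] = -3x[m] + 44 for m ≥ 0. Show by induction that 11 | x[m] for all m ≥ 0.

Base case: x[0] = 11 = 11·1, so 11 | x[0].
Assume 11 | x[j], so x[j] = 11t for some integer t.
Then x[j+1] = -3x[j] + 44 = -3·(11t) + 44 = 11(-3t + 4), so 11 | x[j+1].
Hence 11 | x[m] for every m ≥ 0, by induction.

11 | x[m]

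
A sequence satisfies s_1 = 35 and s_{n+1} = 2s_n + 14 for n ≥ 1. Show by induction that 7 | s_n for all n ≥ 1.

Base case: s_1 = 35 = 7·5, so 7 | s_1.
Assume 7 | s_r, so s_r = 7t for some integer t.
Then s_{r+1} = 2s_r + 14 = 2·(7t) + 14 = 7(2t + 2), so 7 | s_{r+1}.
By induction, 7 | s_n for all n ≥ 1.

7 | s_n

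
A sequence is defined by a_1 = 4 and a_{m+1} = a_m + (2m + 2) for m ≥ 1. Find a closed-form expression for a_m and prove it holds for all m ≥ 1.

Claim: a_m = m^2 + m + 2.

Base case: a_1 = 4, and 1^2 + 1 + 2 = 4.
Assume a_r = r^2 + r + 2.
Then a_{r+1} = a_r + (2r + 2) = (r^2 + r + 2) + (2r + 2) = r^2 + 3r + 4,
and (r+1)^2 + (r+1) + 2 = r^2 + 3r + 4.
By induction, a_m = m^2 + m + 2 for all m ≥ 1.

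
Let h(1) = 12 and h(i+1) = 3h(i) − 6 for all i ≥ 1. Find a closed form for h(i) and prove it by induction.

Claim: h(i) = 3^{i+1} + 3.

Base case: h(1) = 12, and 3^{1+1} + 3 = 9 + 3 = 12.
Assume h(k) = 3^{k+1} + 3 for some k ≥ 1.
Then h(k+1) = 3h(k) − 6 = 3·(3^{k+1} + 3) − 6 = 3^{k+2} + 9 − 6 = 3^{k+2} + 3.
So the formula holds for k+1, and by induction h(i) = 3^{i+1} + 3 for all i ≥ 1.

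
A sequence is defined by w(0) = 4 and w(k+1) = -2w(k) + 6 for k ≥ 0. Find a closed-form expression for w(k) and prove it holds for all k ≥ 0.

Claim: w(k) = 2·(-2)^k + 2.

Base case: w(0) = 4, and 2·(-2)^0 + 2 = 2 + 2 = 4.
Assume w(r) = 2·(-2)^r + 2 for some r ≥ 0.
Then w(r+1) = -2w(r) + 6 = -2·(2·(-2)^r + 2) + 6 = -4·(-2)^r − 4 + 6 = 2·(-2)^{r+1} + 2.
So the formula holds for r+1, and by induction w(k) = 2·(-2)^k + 2 for all k ≥ 0.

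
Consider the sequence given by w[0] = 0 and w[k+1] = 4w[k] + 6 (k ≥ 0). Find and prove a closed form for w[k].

Claim: w[k] = 2·4^k − 2.

Base case: w[0] = 0, and 2·4^0 − 2 = 2 − 2 = 0.
Assume w[r] = 2·4^r − 2 for some r ≥ 0.
Then w[r+1] = 4w[r] + 6 = 4·(2·4^r − 2) + 6 = 8·4^r − 8 + 6 = 2·4^{r+1} − 2.
By induction, w[k] = 2·4^k − 2 for all k ≥ 0.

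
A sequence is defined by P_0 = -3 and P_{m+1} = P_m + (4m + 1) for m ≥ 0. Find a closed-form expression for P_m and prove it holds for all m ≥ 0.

Claim: P_m = 2m^2 − m − 3.

Base case: P_0 = -3, and 2·0^2 − 0 − 3 = -3.
Assume P_r = 2r^2 − r − 3.
Then P_{r+1} = P_r + (4r + 1) = (2r^2 − r − 3) + (4r + 1) = 2r^2 + 3r − 2,
and 2·(r+1)^2 − (r+1) − 3 = 2r^2 + 3r − 2.
Hence P_m = 2m^2 − m − 3 for every m ≥ 0, by induction.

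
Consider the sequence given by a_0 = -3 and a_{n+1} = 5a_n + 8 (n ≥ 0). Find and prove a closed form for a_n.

Claim: a_n = -5^n − 2.

Base case: a_0 = -3, and -5^0 − 2 = -1 − 2 = -3.
Assume a_j = -5^j − 2 for some j ≥ 0.
Then a_{j+1} = 5a_j + 8 = 5·(-5^j − 2) + 8 = -5^{j+1} − 10 + 8 = -5^{j+1} − 2.
So the formula holds for j+1, and by induction a_n = -5^n − 2 for all n ≥ 0.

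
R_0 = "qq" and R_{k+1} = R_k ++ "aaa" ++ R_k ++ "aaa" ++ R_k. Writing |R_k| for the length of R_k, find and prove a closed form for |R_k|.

Claim: |R_k| = 5·3^k − 3.

Base case: |R_0| = 2, and 5·3^0 − 3 = 2.
Assume |R_j| = 5·3^j − 3.
Then |R_{j+1}| = 3|R_j| + 6 = 3(5·3^j − 3) + 6 = 5·3^{j+1} − 9 + 6 = 5·3^{j+1} − 3.
By induction, |R_k| = 5·3^k − 3 for all k ≥ 0.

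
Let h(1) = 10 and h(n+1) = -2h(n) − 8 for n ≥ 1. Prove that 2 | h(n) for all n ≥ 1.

Base case: h(1) = 10 = 2·5, so 2 | h(1).
Assume 2 | h(k), so h(k) = 2t for some integer t.
Then h(k+1) = -2h(k) − 8 = -2·(2t) − 8 = 2(-2t − 4), so 2 | h(k+1).
This completes the inductive step, so 2 | h(n) for all n ≥ 1.

2 | h(n)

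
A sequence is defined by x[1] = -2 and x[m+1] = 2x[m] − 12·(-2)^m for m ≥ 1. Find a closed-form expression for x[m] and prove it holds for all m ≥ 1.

Claim: x[m] = 2·2^m + 3·(-2)^m.

Base case: x[1] = -2, and 2·2^1 + 3·(-2)^1 = 4 − 6 = -2.
Assume x[j] = 2·2^j + 3·(-2)^j for some j ≥ 1.
Then x[j+1] = 2x[j] − 12·(-2)^j = 2·(2·2^j + 3·(-2)^j) − 12·(-2)^j = 2·2^{j+1} + 6·(-2)^j − 12·(-2)^j = 2·2^{j+1} − 6·(-2)^j = 2·2^{j+1} + 3·(-2)^{j+1}.
This completes the inductive step, so x[m] = 2·2^m + 3·(-2)^m for all m ≥ 1.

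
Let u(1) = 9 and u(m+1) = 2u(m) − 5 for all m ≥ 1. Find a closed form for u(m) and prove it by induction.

Claim: u(m) = 2^{m+1} + 5.

Base case: u(1) = 9, and 2^{1+1} + 5 = 4 + 5 = 9.
Assume u(k) = 2^{k+1} + 5 for some k ≥ 1.
Then u(k+1) = 2u(k) − 5 = 2·(2^{k+1} + 5) − 5 = 2^{k+2} + 10 − 5 = 2^{k+2} + 5.
So the formula holds for k+1, and by induction u(m) = 2^{m+1} + 5 for all m ≥ 1.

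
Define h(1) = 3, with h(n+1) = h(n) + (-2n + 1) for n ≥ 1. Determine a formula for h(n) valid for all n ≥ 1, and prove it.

Claim: h(n) = -n^2 + 2n + 2.

Base case: h(1) = 3, and -1^2 + 2·1 + 2 = 3.
Assume h(j) = -j^2 + 2j + 2.
Then h(j+1) = h(j) + (-2j + 1) = (-j^2 + 2j + 2) + (-2j + 1) = -j^2 + 3,
and -(j+1)^2 + 2·(j+1) + 2 = -j^2 + 3.
Hence h(n) = -n^2 + 2n + 2 for every n ≥ 1, by induction.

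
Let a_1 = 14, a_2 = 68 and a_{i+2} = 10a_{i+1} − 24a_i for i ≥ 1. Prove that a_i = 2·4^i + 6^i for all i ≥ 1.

Base cases: a_1 = 14 and 2·4^1 + 6^1 = 14; a_2 = 68 and 2·4^2 + 6^2 = 68.
Assume a_t = 2·4^t + 6^t for all 1 ≤ t ≤ j, where j ≥ 2.
Then a_{j+1} = 10a_j − 24a_{j−1} = 10·(2·4^j + 6^j) − 24·(2·4^{j−1} + 6^{j−1}) = 2·(10·4 − 24)4^{j−1} + (10·6 − 24)6^{j−1} = 32·4^{j−1} + 36·6^{j−1} = 2·4^{j+1} + 6^{j+1}.
This completes the inductive step, so a_i = 2·4^i + 6^i for all i ≥ 1.

a_i = 2·4^i + 6^i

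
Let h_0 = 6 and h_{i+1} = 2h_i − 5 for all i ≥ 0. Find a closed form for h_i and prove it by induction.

Claim: h_i = 2^i + 5.

Base case: h_0 = 6, and 2^0 + 5 = 1 + 5 = 6.
Assume h_r = 2^r + 5 for some r ≥ 0.
Then h_{r+1} = 2h_r − 5 = 2·(2^r + 5) − 5 = 2^{r+1} + 10 − 5 = 2^{r+1} + 5.
By induction, h_i = 2^i + 5 for all i ≥ 0.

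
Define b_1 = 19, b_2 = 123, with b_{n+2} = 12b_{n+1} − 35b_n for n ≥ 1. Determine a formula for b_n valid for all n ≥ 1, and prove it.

Claim: b_n = 2·7^n + 5^n.

Base cases: b_1 = 19 and 2·7^1 + 5^1 = 19; b_2 = 123 and 2·7^2 + 5^2 = 123.
Assume b_i = 2·7^i + 5^i for all 1 ≤ i ≤ j, where j ≥ 2.
Then b_{j+1} = 12b_j − 35b_{j−1} = 12·(2·7^j + 5^j) − 35·(2·7^{j−1} + 5^{j−1}) = 2·(12·7 − 35)7^{j−1} + (12·5 − 35)5^{j−1} = 98·7^{j−1} + 25·5^{j−1} = 2·7^{j+1} + 5^{j+1}.
This completes the inductive step, so b_n = 2·7^n + 5^n for all n ≥ 1.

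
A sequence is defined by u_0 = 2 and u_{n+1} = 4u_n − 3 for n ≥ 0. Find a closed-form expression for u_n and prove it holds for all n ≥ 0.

Claim: u_n = 4^n + 1.

Base case: u_0 = 2, and 4^0 + 1 = 1 + 1 = 2.
Assume u_j = 4^j + 1 for some j ≥ 0.
Then u_{j+1} = 4u_j − 3 = 4·(4^j + 1) − 3 = 4^{j+1} + 4 − 3 = 4^{j+1} + 1.
This completes the inductive step, so u_n = 4^n + 1 for all n ≥ 0.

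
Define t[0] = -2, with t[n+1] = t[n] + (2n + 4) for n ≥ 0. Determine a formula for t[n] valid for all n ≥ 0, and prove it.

Claim: t[n] = n^2 + 3n − 2.

Base case: t[0] = -2, and 0^2 + 3·0 − 2 = -2.
Assume t[k] = k^2 + 3k − 2.
Then t[k+1] = t[k] + (2k + 4) = (k^2 + 3k − 2) + (2k + 4) = k^2 + 5k + 2,
and (k+1)^2 + 3·(k+1) − 2 = k^2 + 5k + 2.
This completes the inductive step, so t[n] = n^2 + 3n − 2 for all n ≥ 0.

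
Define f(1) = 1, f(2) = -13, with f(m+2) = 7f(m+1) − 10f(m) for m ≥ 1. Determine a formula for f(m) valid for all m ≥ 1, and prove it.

Claim: f(m) = 3·2^m − 5^m.

Base cases: f(1) = 1 and 3·2^1 − 5^1 = 1; f(2) = -13 and 3·2^2 − 5^2 = -13.
Assume f(j) = 3·2^j − 5^j for all 1 ≤ j ≤ r, where r ≥ 2.
Then f(r+1) = 7f(r) − 10f(r−1) = 7·(3·2^r − 5^r) − 10·(3·2^{r−1} − 5^{r−1}) = 3·(7·2 − 10)2^{r−1} − (7·5 − 10)5^{r−1} = 12·2^{r−1} − 25·5^{r−1} = 3·2^{r+1} − 5^{r+1}.
By strong induction, f(m) = 3·2^m − 5^m for all m ≥ 1.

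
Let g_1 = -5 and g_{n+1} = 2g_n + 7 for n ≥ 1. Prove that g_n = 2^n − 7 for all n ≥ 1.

Base case: g_1 = -5, and 2^1 − 7 = 2 − 7 = -5.
Assume g_r = 2^r − 7 for some r ≥ 1.
Then g_{r+1} = 2g_r + 7 = 2·(2^r − 7) + 7 = 2^{r+1} − 14 + 7 = 2^{r+1} − 7.
So the formula holds for r+1, and by induction g_n = 2^n − 7 for all n ≥ 1.

g_n = 2^n − 7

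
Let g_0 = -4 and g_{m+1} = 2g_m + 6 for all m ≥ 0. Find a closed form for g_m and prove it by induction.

Claim: g_m = 2^{m+1} − 6.

Base case: g_0 = -4, and 2^{0+1} − 6 = 2 − 6 = -4.
Assume g_r = 2^{r+1} − 6 for some r ≥ 0.
Then g_{r+1} = 2g_r + 6 = 2·(2^{r+1} − 6) + 6 = 2^{r+2} − 12 + 6 = 2^{r+2} − 6.
By induction, g_m = 2^{m+1} − 6 for all m ≥ 0.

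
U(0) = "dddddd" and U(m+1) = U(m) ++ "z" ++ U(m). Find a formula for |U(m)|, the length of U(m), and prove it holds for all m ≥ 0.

Claim: |U(m)| = 7·2^m − 1.

Base case: |U(0)| = 6, and 7·2^0 − 1 = 6.
Assume |U(r)| = 7·2^r − 1.
Then |U(r+1)| = |U(r)| + 1 + |U(r)| = 2|U(r)| + 1 = 2(7·2^r − 1) + 1 = 7·2^{r+1} − 2 + 1 = 7·2^{r+1} − 1.
By induction, |U(m)| = 7·2^m − 1 for all m ≥ 0.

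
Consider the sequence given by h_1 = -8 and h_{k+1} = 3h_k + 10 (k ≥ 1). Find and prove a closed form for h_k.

Claim: h_k = -3^k − 5.

Base case: h_1 = -8, and -3^1 − 5 = -3 − 5 = -8.
Assume h_j = -3^j − 5 for some j ≥ 1.
Then h_{j+1} = 3h_j + 10 = 3·(-3^j − 5) + 10 = -3^{j+1} − 15 + 10 = -3^{j+1} − 5.
By induction, h_k = -3^k − 5 for all k ≥ 1.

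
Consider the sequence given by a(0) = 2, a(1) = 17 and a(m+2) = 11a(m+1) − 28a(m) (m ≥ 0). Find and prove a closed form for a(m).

Claim: a(m) = 3·7^m − 4^m.

Base cases: a(0) = 2 and 3·7^0 − 4^0 = 2; a(1) = 17 and 3·7^1 − 4^1 = 17.
Assume a(j) = 3·7^j − 4^j for all 0 ≤ j ≤ k, where k ≥ 1.
Then a(k+1) = 11a(k) − 28a(k−1) = 11·(3·7^k − 4^k) − 28·(3·7^{k−1} − 4^{k−1}) = 3·(11·7 − 28)7^{k−1} − (11·4 − 28)4^{k−1} = 147·7^{k−1} − 16·4^{k−1} = 3·7^{k+1} − 4^{k+1}.
So the formula holds for k+1, and by strong induction a(m) = 3·7^m − 4^m for all m ≥ 0.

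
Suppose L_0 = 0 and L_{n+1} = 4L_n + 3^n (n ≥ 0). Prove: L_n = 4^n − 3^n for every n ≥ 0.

Base case: L_0 = 0, and 4^0 − 3^0 = 1 − 1 = 0.
Assume L_j = 4^j − 3^j for some j ≥ 0.
Then L_{j+1} = 4L_j + 3^j = 4·(4^j − 3^j) + 3^j = 4^{j+1} − 4·3^j + 3^j = 4^{j+1} − 3·3^j = 4^{j+1} − 3^{j+1}.
By induction, L_n = 4^n − 3^n for all n ≥ 0.

L_n = 4^n − 3^n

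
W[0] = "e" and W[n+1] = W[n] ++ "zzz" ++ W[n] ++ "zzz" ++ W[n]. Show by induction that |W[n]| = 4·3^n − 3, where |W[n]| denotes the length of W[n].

Base case: |W[0]| = 1, and 4·3^0 − 3 = 1.
Assume |W[k]| = 4·3^k − 3.
Then |W[k+1]| = 3|W[k]| + 6 = 3(4·3^k − 3) + 6 = 4·3^{k+1} − 9 + 6 = 4·3^{k+1} − 3.
Hence |W[n]| = 4·3^n − 3 for every n ≥ 0, by induction.

|W[n]| = 4·3^n − 3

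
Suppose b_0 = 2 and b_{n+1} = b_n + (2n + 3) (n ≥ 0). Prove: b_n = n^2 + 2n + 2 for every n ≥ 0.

Base case: b_0 = 2, and 0^2 + 2·0 + 2 = 2.
Assume b_r = r^2 + 2r + 2.
Then b_{r+1} = b_r + (2r + 3) = (r^2 + 2r + 2) + (2r + 3) = r^2 + 4r + 5,
and (r+1)^2 + 2·(r+1) + 2 = r^2 + 4r + 5.
This completes the inductive step, so b_n = n^2 + 2n + 2 for all n ≥ 0.

b_n = n^2 + 2n + 2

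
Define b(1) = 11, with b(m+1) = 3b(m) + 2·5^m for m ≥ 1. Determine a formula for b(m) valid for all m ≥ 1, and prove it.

Claim: b(m) = 2·3^m + 5^m.

Base case: b(1) = 11, and 2·3^1 + 5^1 = 6 + 5 = 11.
Assume b(j) = 2·3^j + 5^j for some j ≥ 1.
Then b(j+1) = 3b(j) + 2·5^j = 3·(2·3^j + 5^j) + 2·5^j = 2·3^{j+1} + 3·5^j + 2·5^j = 2·3^{j+1} + 5·5^j = 2·3^{j+1} + 5^{j+1}.
So the formula holds for j+1, and by induction b(m) = 2·3^m + 5^m for all m ≥ 1.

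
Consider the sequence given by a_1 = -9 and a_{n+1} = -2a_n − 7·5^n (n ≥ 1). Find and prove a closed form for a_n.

Claim: a_n = 2·(-2)^n − 5^n.

Base case: a_1 = -9, and 2·(-2)^1 − 5^1 = -4 − 5 = -9.
Assume a_k = 2·(-2)^k − 5^k for some k ≥ 1.
Then a_{k+1} = -2a_k − 7·5^k = -2·(2·(-2)^k − 5^k) − 7·5^k = 2·(-2)^{k+1} + 2·5^k − 7·5^k = 2·(-2)^{k+1} − 5·5^k = 2·(-2)^{k+1} − 5^{k+1}.
Hence a_n = 2·(-2)^n − 5^n for every n ≥ 1, by induction.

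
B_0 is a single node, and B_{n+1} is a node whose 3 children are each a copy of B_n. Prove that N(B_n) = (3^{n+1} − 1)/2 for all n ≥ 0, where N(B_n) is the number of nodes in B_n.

Base case: N(B_0) = 1, and (3^{0+1} − 1)/2 = 1.
Assume N(B_j) = (3^{j+1} − 1)/2.
Then N(B_{j+1}) = 1 + 3N(B_j) = 1 + 3·(3^{j+1} − 1)/2 = 1 + (3^{j+2} − 3)/2 = (2 + 3^{j+2} − 3)/2 = (3^{j+2} − 1)/2.
Hence N(B_n) = (3^{n+1} − 1)/2 for every n ≥ 0, by induction.

N(B_n) = (3^{n+1} − 1)/2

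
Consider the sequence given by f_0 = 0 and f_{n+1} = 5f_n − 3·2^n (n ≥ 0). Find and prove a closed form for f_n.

Claim: f_n = -5^n + 2^n.

Base case: f_0 = 0, and -5^0 + 2^0 = -1 + 1 = 0.
Assume f_r = -5^r + 2^r for some r ≥ 0.
Then f_{r+1} = 5f_r − 3·2^r = 5·(-5^r + 2^r) − 3·2^r = -5^{r+1} + 5·2^r − 3·2^r = -5^{r+1} + 2·2^r = -5^{r+1} + 2^{r+1}.
By induction, f_n = -5^n + 2^n for all n ≥ 0.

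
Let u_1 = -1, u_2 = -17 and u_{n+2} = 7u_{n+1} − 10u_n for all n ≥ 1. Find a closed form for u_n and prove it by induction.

Claim: u_n = -5^n + 2·2^n.

Base cases: u_1 = -1 and -5^1 + 2·2^1 = -1; u_2 = -17 and -5^2 + 2·2^2 = -17.
Assume u_j = -5^j + 2·2^j for all 1 ≤ j ≤ m, where m ≥ 2.
Then u_{m+1} = 7u_m − 10u_{m−1} = 7·(-5^m + 2·2^m) − 10·(-5^{m−1} + 2·2^{m−1}) = -(7·5 − 10)5^{m−1} + 2·(7·2 − 10)2^{m−1} = -25·5^{m−1} + 8·2^{m−1} = -5^{m+1} + 2·2^{m+1}.
So the formula holds for m+1, and by strong induction u_n = -5^n + 2·2^n for all n ≥ 1.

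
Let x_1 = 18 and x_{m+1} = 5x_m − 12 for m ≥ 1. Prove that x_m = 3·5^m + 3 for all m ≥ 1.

Base case: x_1 = 18, and 3·5^1 + 3 = 15 + 3 = 18.
Assume x_r = 3·5^r + 3 for some r ≥ 1.
Then x_{r+1} = 5x_r − 12 = 5·(3·5^r + 3) − 12 = 15·5^r + 15 − 12 = 3·5^{r+1} + 3.
By induction, x_m = 3·5^m + 3 for all m ≥ 1.

x_m = 3·5^m + 3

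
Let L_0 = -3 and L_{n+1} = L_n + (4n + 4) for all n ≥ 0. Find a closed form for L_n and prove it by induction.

Claim: L_n = 2n^2 + 2n − 3.

Base case: L_0 = -3, and 2·0^2 + 2·0 − 3 = -3.
Assume L_j = 2j^2 + 2j − 3.
Then L_{j+1} = L_j + (4j + 4) = (2j^2 + 2j − 3) + (4j + 4) = 2j^2 + 6j + 1,
and 2·(j+1)^2 + 2·(j+1) − 3 = 2j^2 + 6j + 1.
Hence L_n = 2n^2 + 2n − 3 for every n ≥ 0, by induction.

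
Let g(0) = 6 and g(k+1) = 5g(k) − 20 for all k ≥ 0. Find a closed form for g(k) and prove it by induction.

Claim: g(k) = 5^k + 5.

Base case: g(0) = 6, and 5^0 + 5 = 1 + 5 = 6.
Assume g(r) = 5^r + 5 for some r ≥ 0.
Then g(r+1) = 5g(r) − 20 = 5·(5^r + 5) − 20 = 5^{r+1} + 25 − 20 = 5^{r+1} + 5.
This completes the inductive step, so g(k) = 5^k + 5 for all k ≥ 0.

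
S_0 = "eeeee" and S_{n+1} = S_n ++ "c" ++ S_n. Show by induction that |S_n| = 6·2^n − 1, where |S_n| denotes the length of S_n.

Base case: |S_0| = 5, and 6·2^0 − 1 = 5.
Assume |S_r| = 6·2^r − 1.
Then |S_{r+1}| = |S_r| + 1 + |S_r| = 2|S_r| + 1 = 2(6·2^r − 1) + 1 = 6·2^{r+1} − 2 + 1 = 6·2^{r+1} − 1.
So the formula holds for r+1, and by induction |S_n| = 6·2^n − 1 for all n ≥ 0.

|S_n| = 6·2^n − 1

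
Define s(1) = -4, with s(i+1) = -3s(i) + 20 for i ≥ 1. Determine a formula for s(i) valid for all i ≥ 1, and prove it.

Claim: s(i) = 3·(-3)^i + 5.

Base case: s(1) = -4, and 3·(-3)^1 + 5 = -9 + 5 = -4.
Assume s(j) = 3·(-3)^j + 5 for some j ≥ 1.
Then s(j+1) = -3s(j) + 20 = -3·(3·(-3)^j + 5) + 20 = -9·(-3)^j − 15 + 20 = 3·(-3)^{j+1} + 5.
By induction, s(i) = 3·(-3)^i + 5 for all i ≥ 1.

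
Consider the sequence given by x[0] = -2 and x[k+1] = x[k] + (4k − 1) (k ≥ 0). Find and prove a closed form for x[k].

Claim: x[k] = 2k^2 − 3k − 2.

Base case: x[0] = -2, and 2·0^2 − 3·0 − 2 = -2.
Assume x[m] = 2m^2 − 3m − 2.
Then x[m+1] = x[m] + (4m − 1) = (2m^2 − 3m − 2) + (4m − 1) = 2m^2 + m − 3,
and 2·(m+1)^2 − 3·(m+1) − 2 = 2m^2 + m − 3.
Hence x[k] = 2k^2 − 3k − 2 for every k ≥ 0, by induction.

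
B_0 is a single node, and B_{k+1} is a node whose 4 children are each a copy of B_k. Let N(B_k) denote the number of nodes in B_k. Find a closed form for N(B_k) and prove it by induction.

Claim: N(B_k) = (4^{k+1} − 1)/3.

Base case: N(B_0) = 1, and (4^{0+1} − 1)/3 = 1.
Assume N(B_r) = (4^{r+1} − 1)/3.
Then N(B_{r+1}) = 1 + 4N(B_r) = 1 + 4·(4^{r+1} − 1)/3 = 1 + (4^{r+2} − 4)/3 = (3 + 4^{r+2} − 4)/3 = (4^{r+2} − 1)/3.
This completes the inductive step, so N(B_k) = (4^{k+1} − 1)/3 for all k ≥ 0.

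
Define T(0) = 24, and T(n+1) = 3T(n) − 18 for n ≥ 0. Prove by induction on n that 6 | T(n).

Base case: T(0) = 24 = 6·4, so 6 | T(0).
Assume 6 | T(k), so T(k) = 6t for some integer t.
Then T(k+1) = 3T(k) − 18 = 3·(6t) − 18 = 6(3t − 3), so 6 | T(k+1).
Hence 6 | T(n) for every n ≥ 0, by induction.

6 | T(n)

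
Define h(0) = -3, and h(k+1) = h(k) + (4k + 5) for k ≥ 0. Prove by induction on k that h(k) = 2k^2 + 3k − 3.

Base case: h(0) = -3, and 2·0^2 + 3·0 − 3 = -3.
Assume h(r) = 2r^2 + 3r − 3.
Then h(r+1) = h(r) + (4r + 5) = (2r^2 + 3r − 3) + (4r + 5) = 2r^2 + 7r + 2,
and 2·(r+1)^2 + 3·(r+1) − 3 = 2r^2 + 7r + 2.
By induction, h(k) = 2k^2 + 3k − 3 for all k ≥ 0.

h(k) = 2k^2 + 3k − 3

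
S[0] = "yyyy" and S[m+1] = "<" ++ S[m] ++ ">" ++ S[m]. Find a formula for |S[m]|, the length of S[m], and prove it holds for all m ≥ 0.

Claim: |S[m]| = 6·2^m − 2.

Base case: |S[0]| = 4, and 6·2^0 − 2 = 4.
Assume |S[j]| = 6·2^j − 2.
Then |S[j+1]| = 1 + |S[j]| + 1 + |S[j]| = 2|S[j]| + 2 = 2(6·2^j − 2) + 2 = 6·2^{j+1} − 4 + 2 = 6·2^{j+1} − 2.
By induction, |S[m]| = 6·2^m − 2 for all m ≥ 0.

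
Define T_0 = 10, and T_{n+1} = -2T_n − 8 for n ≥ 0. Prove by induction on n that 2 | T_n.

Base case: T_0 = 10 = 2·5, so 2 | T_0.
Assume 2 | T_m, so T_m = 2t for some integer t.
Then T_{m+1} = -2T_m − 8 = -2·(2t) − 8 = 2(-2t − 4), so 2 | T_{m+1}.
Hence 2 | T_n for every n ≥ 0, by induction.

2 | T_n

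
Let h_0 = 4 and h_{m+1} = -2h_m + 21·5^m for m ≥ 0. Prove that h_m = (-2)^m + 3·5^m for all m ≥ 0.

Base case: h_0 = 4, and (-2)^0 + 3·5^0 = 1 + 3 = 4.
Assume h_k = (-2)^k + 3·5^k for some k ≥ 0.
Then h_{k+1} = -2h_k + 21·5^k = -2·((-2)^k + 3·5^k) + 21·5^k = (-2)^{k+1} − 6·5^k + 21·5^k = (-2)^{k+1} + 15·5^k = (-2)^{k+1} + 3·5^{k+1}.
Hence h_m = (-2)^m + 3·5^m for every m ≥ 0, by induction.

h_m = (-2)^m + 3·5^m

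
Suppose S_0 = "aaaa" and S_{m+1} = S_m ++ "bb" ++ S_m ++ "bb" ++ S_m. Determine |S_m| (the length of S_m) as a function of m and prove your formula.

Claim: |S_m| = 6·3^m − 2.

Base case: |S_0| = 4, and 6·3^0 − 2 = 4.
Assume |S_k| = 6·3^k − 2.
Then |S_{k+1}| = 3|S_k| + 4 = 3(6·3^k − 2) + 4 = 6·3^{k+1} − 6 + 4 = 6·3^{k+1} − 2.
By induction, |S_m| = 6·3^m − 2 for all m ≥ 0.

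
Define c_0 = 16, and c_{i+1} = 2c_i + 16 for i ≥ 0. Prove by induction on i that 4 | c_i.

Base case: c_0 = 16 = 4·4, so 4 | c_0.
Assume 4 | c_m, so c_m = 4t for some integer t.
Then c_{m+1} = 2c_m + 16 = 2·(4t) + 16 = 4(2t + 4), so 4 | c_{m+1}.
Hence 4 | c_i for every i ≥ 0, by induction.

4 | c_i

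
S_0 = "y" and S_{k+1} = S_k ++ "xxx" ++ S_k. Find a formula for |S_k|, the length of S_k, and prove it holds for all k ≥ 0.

Claim: |S_k| = 2^{k+2} − 3.

Base case: |S_0| = 1, and 2^{0+2} − 3 = 1.
Assume |S_r| = 2^{r+2} − 3.
Then |S_{r+1}| = |S_r| + 3 + |S_r| = 2|S_r| + 3 = 2(2^{r+2} − 3) + 3 = 2^{r+3} − 6 + 3 = 2^{r+3} − 3.
Hence |S_k| = 2^{k+2} − 3 for every k ≥ 0, by induction.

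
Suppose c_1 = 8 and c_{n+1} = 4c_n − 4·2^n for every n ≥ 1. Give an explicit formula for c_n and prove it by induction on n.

Claim: c_n = 4^n + 2·2^n.

Base case: c_1 = 8, and 4^1 + 2·2^1 = 4 + 4 = 8.
Assume c_m = 4^m + 2·2^m for some m ≥ 1.
Then c_{m+1} = 4c_m − 4·2^m = 4·(4^m + 2·2^m) − 4·2^m = 4^{m+1} + 8·2^m − 4·2^m = 4^{m+1} + 4·2^m = 4^{m+1} + 2·2^{m+1}.
This completes the inductive step, so c_n = 4^n + 2·2^n for all n ≥ 1.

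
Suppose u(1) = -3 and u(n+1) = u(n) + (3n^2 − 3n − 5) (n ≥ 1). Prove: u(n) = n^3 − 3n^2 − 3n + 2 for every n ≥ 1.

Base case: u(1) = -3, and 1^3 − 3·1^2 − 3·1 + 2 = -3.
Assume u(r) = r^3 − 3r^2 − 3r + 2.
Then u(r+1) = u(r) + (3r^2 − 3r − 5) = (r^3 − 3r^2 − 3r + 2) + (3r^2 − 3r − 5) = r^3 − 6r − 3,
and (r+1)^3 − 3·(r+1)^2 − 3·(r+1) + 2 = r^3 − 6r − 3.
Hence u(n) = n^3 − 3n^2 − 3n + 2 for every n ≥ 1, by induction.

u(n) = n^3 − 3n^2 − 3n + 2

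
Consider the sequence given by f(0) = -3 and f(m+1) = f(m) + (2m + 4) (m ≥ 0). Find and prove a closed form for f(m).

Claim: f(m) = m^2 + 3m − 3.

Base case: f(0) = -3, and 0^2 + 3·0 − 3 = -3.
Assume f(j) = j^2 + 3j − 3.
Then f(j+1) = f(j) + (2j + 4) = (j^2 + 3j − 3) + (2j + 4) = j^2 + 5j + 1,
and (j+1)^2 + 3·(j+1) − 3 = j^2 + 5j + 1.
This completes the inductive step, so f(m) = m^2 + 3m − 3 for all m ≥ 0.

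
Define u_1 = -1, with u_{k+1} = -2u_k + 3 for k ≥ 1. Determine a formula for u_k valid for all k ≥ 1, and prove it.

Claim: u_k = (-2)^k + 1.

Base case: u_1 = -1, and (-2)^1 + 1 = -2 + 1 = -1.
Assume u_m = (-2)^m + 1 for some m ≥ 1.
Then u_{m+1} = -2u_m + 3 = -2·((-2)^m + 1) + 3 = -2·(-2)^m − 2 + 3 = (-2)^{m+1} + 1.
This completes the inductive step, so u_k = (-2)^k + 1 for all k ≥ 1.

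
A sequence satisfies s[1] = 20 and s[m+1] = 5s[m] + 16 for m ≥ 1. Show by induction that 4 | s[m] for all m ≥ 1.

Base case: s[1] = 20 = 4·5, so 4 | s[1].
Assume 4 | s[j], so s[j] = 4t for some integer t.
Then s[j+1] = 5s[j] + 16 = 5·(4t) + 16 = 4(5t + 4), so 4 | s[j+1].
Hence 4 | s[m] for every m ≥ 1, by induction.

4 | s[m]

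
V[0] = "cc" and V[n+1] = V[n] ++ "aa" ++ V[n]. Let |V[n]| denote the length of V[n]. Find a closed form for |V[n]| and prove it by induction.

Claim: |V[n]| = 2^{n+2} − 2.

Base case: |V[0]| = 2, and 2^{0+2} − 2 = 2.
Assume |V[r]| = 2^{r+2} − 2.
Then |V[r+1]| = |V[r]| + 2 + |V[r]| = 2|V[r]| + 2 = 2(2^{r+2} − 2) + 2 = 2^{r+3} − 4 + 2 = 2^{r+3} − 2.
By induction, |V[n]| = 2^{n+2} − 2 for all n ≥ 0.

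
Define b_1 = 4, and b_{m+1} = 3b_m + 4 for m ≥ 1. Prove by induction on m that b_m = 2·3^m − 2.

Base case: b_1 = 4, and 2·3^1 − 2 = 6 − 2 = 4.
Assume b_k = 2·3^k − 2 for some k ≥ 1.
Then b_{k+1} = 3b_k + 4 = 3·(2·3^k − 2) + 4 = 6·3^k − 6 + 4 = 2·3^{k+1} − 2.
Hence b_m = 2·3^m − 2 for every m ≥ 1, by induction.

b_m = 2·3^m − 2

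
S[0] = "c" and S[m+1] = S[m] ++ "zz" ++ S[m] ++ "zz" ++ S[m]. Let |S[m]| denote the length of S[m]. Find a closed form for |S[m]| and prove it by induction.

Claim: |S[m]| = 3^{m+1} − 2.

Base case: |S[0]| = 1, and 3^{0+1} − 2 = 1.
Assume |S[k]| = 3^{k+1} − 2.
Then |S[k+1]| = 3|S[k]| + 4 = 3(3^{k+1} − 2) + 4 = 3^{k+2} − 6 + 4 = 3^{k+2} − 2.
This completes the inductive step, so |S[m]| = 3^{m+1} − 2 for all m ≥ 0.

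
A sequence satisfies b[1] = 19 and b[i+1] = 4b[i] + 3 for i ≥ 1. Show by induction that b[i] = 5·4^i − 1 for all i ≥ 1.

Base case: b[1] = 19, and 5·4^1 − 1 = 20 − 1 = 19.
Assume b[j] = 5·4^j − 1 for some j ≥ 1.
Then b[j+1] = 4b[j] + 3 = 4·(5·4^j − 1) + 3 = 20·4^j − 4 + 3 = 5·4^{j+1} − 1.
So the formula holds for j+1, and by induction b[i] = 5·4^i − 1 for all i ≥ 1.

b[i] = 5·4^i − 1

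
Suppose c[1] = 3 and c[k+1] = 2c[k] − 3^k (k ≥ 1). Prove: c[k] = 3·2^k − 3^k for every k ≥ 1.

Base case: c[1] = 3, and 3·2^1 − 3^1 = 6 − 3 = 3.
Assume c[r] = 3·2^r − 3^r for some r ≥ 1.
Then c[r+1] = 2c[r] − 3^r = 2·(3·2^r − 3^r) − 3^r = 3·2^{r+1} − 2·3^r − 3^r = 3·2^{r+1} − 3·3^r = 3·2^{r+1} − 3^{r+1}.
This completes the inductive step, so c[k] = 3·2^k − 3^k for all k ≥ 1.

c[k] = 3·2^k − 3^k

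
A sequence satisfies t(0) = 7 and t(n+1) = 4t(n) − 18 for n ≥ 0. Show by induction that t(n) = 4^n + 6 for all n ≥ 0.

Base case: t(0) = 7, and 4^0 + 6 = 1 + 6 = 7.
Assume t(m) = 4^m + 6 for some m ≥ 0.
Then t(m+1) = 4t(m) − 18 = 4·(4^m + 6) − 18 = 4^{m+1} + 24 − 18 = 4^{m+1} + 6.
This completes the inductive step, so t(n) = 4^n + 6 for all n ≥ 0.

t(n) = 4^n + 6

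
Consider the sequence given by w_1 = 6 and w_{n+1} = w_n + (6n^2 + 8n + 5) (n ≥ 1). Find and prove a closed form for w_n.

Claim: w_n = 2n^3 + n^2 + 2n + 1.

Base case: w_1 = 6, and 2·1^3 + 1^2 + 2·1 + 1 = 6.
Assume w_m = 2m^3 + m^2 + 2m + 1.
Then w_{m+1} = w_m + (6m^2 + 8m + 5) = (2m^3 + m^2 + 2m + 1) + (6m^2 + 8m + 5) = 2m^3 + 7m^2 + 10m + 6,
and 2·(m+1)^3 + (m+1)^2 + 2·(m+1) + 1 = 2m^3 + 7m^2 + 10m + 6.
This completes the inductive step, so w_n = 2n^3 + n^2 + 2n + 1 for all n ≥ 1.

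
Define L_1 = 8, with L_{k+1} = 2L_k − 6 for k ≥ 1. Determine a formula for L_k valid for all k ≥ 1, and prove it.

Claim: L_k = 2^k + 6.

Base case: L_1 = 8, and 2^1 + 6 = 2 + 6 = 8.
Assume L_j = 2^j + 6 for some j ≥ 1.
Then L_{j+1} = 2L_j − 6 = 2·(2^j + 6) − 6 = 2^{j+1} + 12 − 6 = 2^{j+1} + 6.
By induction, L_k = 2^k + 6 for all k ≥ 1.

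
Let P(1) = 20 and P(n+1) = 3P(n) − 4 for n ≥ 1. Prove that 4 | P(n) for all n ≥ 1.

Base case: P(1) = 20 = 4·5, so 4 | P(1).
Assume 4 | P(m), so P(m) = 4t for some integer t.
Then P(m+1) = 3P(m) − 4 = 3·(4t) − 4 = 4(3t − 1), so 4 | P(m+1).
By induction, 4 | P(n) for all n ≥ 1.

4 | P(n)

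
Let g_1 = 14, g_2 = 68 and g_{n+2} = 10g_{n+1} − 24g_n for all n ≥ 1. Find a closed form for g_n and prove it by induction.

Claim: g_n = 2·4^n + 6^n.

Base cases: g_1 = 14 and 2·4^1 + 6^1 = 14; g_2 = 68 and 2·4^2 + 6^2 = 68.
Assume g_j = 2·4^j + 6^j for all 1 ≤ j ≤ m, where m ≥ 2.
Then g_{m+1} = 10g_m − 24g_{m−1} = 10·(2·4^m + 6^m) − 24·(2·4^{m−1} + 6^{m−1}) = 2·(10·4 − 24)4^{m−1} + (10·6 − 24)6^{m−1} = 32·4^{m−1} + 36·6^{m−1} = 2·4^{m+1} + 6^{m+1}.
By strong induction, g_n = 2·4^n + 6^n for all n ≥ 1.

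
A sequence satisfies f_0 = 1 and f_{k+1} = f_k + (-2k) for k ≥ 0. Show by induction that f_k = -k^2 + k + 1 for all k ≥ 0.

Base case: f_0 = 1, and -0^2 + 0 + 1 = 1.
Assume f_m = -m^2 + m + 1.
Then f_{m+1} = f_m + (-2m) = (-m^2 + m + 1) + (-2m) = -m^2 − m + 1,
and -(m+1)^2 + (m+1) + 1 = -m^2 − m + 1.
This completes the inductive step, so f_k = -k^2 + k + 1 for all k ≥ 0.

f_k = -k^2 + k + 1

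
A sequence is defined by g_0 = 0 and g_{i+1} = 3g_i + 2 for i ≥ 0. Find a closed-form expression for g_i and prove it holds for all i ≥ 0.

Claim: g_i = 3^i − 1.

Base case: g_0 = 0, and 3^0 − 1 = 1 − 1 = 0.
Assume g_r = 3^r − 1 for some r ≥ 0.
Then g_{r+1} = 3g_r + 2 = 3·(3^r − 1) + 2 = 3^{r+1} − 3 + 2 = 3^{r+1} − 1.
This completes the inductive step, so g_i = 3^i − 1 for all i ≥ 0.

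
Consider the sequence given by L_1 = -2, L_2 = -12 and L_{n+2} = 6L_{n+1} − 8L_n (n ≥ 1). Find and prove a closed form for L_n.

Claim: L_n = -4^n + 2^n.

Base cases: L_1 = -2 and -4^1 + 2^1 = -2; L_2 = -12 and -4^2 + 2^2 = -12.
Assume L_i = -4^i + 2^i for all 1 ≤ i ≤ j, where j ≥ 2.
Then L_{j+1} = 6L_j − 8L_{j−1} = 6·(-4^j + 2^j) − 8·(-4^{j−1} + 2^{j−1}) = -(6·4 − 8)4^{j−1} + (6·2 − 8)2^{j−1} = -16·4^{j−1} + 4·2^{j−1} = -4^{j+1} + 2^{j+1}.
Hence L_n = -4^n + 2^n for every n ≥ 1, by strong induction.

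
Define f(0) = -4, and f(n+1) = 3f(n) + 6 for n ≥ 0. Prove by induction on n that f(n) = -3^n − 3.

Base case: f(0) = -4, and -3^0 − 3 = -1 − 3 = -4.
Assume f(m) = -3^m − 3 for some m ≥ 0.
Then f(m+1) = 3f(m) + 6 = 3·(-3^m − 3) + 6 = -3^{m+1} − 9 + 6 = -3^{m+1} − 3.
By induction, f(n) = -3^n − 3 for all n ≥ 0.

f(n) = -3^n − 3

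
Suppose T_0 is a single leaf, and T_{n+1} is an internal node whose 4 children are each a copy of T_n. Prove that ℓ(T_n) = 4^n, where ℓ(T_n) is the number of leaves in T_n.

Base case: ℓ(T_0) = 1, and 4^0 = 1.
Assume ℓ(T_j) = 4^j.
Then ℓ(T_{j+1}) = 4·ℓ(T_j) = 4·4^j = 4^{j+1}.
By induction, ℓ(T_n) = 4^n for all n ≥ 0.

ℓ(T_n) = 4^n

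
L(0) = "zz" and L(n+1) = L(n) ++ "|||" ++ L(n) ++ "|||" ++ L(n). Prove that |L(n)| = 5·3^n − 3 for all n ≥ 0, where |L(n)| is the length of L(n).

Base case: |L(0)| = 2, and 5·3^0 − 3 = 2.
Assume |L(m)| = 5·3^m − 3.
Then |L(m+1)| = 3|L(m)| + 6 = 3(5·3^m − 3) + 6 = 5·3^{m+1} − 9 + 6 = 5·3^{m+1} − 3.
By induction, |L(n)| = 5·3^n − 3 for all n ≥ 0.

|L(n)| = 5·3^n − 3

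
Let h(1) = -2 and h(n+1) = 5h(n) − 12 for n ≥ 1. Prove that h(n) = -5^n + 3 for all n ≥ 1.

Base case: h(1) = -2, and -5^1 + 3 = -5 + 3 = -2.
Assume h(k) = -5^k + 3 for some k ≥ 1.
Then h(k+1) = 5h(k) − 12 = 5·(-5^k + 3) − 12 = -5^{k+1} + 15 − 12 = -5^{k+1} + 3.
So the formula holds for k+1, and by induction h(n) = -5^n + 3 for all n ≥ 1.

h(n) = -5^n + 3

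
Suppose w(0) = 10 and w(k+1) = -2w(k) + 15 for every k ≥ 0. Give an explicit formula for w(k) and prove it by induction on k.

Claim: w(k) = 5·(-2)^k + 5.

Base case: w(0) = 10, and 5·(-2)^0 + 5 = 5 + 5 = 10.
Assume w(m) = 5·(-2)^m + 5 for some m ≥ 0.
Then w(m+1) = -2w(m) + 15 = -2·(5·(-2)^m + 5) + 15 = -10·(-2)^m − 10 + 15 = 5·(-2)^{m+1} + 5.
This completes the inductive step, so w(k) = 5·(-2)^k + 5 for all k ≥ 0.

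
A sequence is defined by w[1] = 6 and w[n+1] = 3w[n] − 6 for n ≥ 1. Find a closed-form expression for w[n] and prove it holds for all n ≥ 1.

Claim: w[n] = 3^n + 3.

Base case: w[1] = 6, and 3^1 + 3 = 3 + 3 = 6.
Assume w[m] = 3^m + 3 for some m ≥ 1.
Then w[m+1] = 3w[m] − 6 = 3·(3^m + 3) − 6 = 3^{m+1} + 9 − 6 = 3^{m+1} + 3.
This completes the inductive step, so w[n] = 3^n + 3 for all n ≥ 1.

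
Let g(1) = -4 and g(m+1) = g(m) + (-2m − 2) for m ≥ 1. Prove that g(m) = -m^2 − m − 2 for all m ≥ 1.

Base case: g(1) = -4, and -1^2 − 1 − 2 = -4.
Assume g(k) = -k^2 − k − 2.
Then g(k+1) = g(k) + (-2k − 2) = (-k^2 − k − 2) + (-2k − 2) = -k^2 − 3k − 4,
and -(k+1)^2 − (k+1) − 2 = -k^2 − 3k − 4.
By induction, g(m) = -m^2 − m − 2 for all m ≥ 1.

g(m) = -m^2 − m − 2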